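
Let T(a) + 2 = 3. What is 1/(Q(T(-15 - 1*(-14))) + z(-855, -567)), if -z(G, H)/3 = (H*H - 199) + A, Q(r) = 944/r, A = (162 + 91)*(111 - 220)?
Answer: -1/880195 ≈ -1.1361e-6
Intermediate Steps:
T(a) = 1 (T(a) = -2 + 3 = 1)
A = -27577 (A = 253*(-109) = -27577)
z(G, H) = 83328 - 3*H² (z(G, H) = -3*((H*H - 199) - 27577) = -3*((H² - 199) - 27577) = -3*((-199 + H²) - 27577) = -3*(-27776 + H²) = 83328 - 3*H²)
1/(Q(T(-15 - 1*(-14))) + z(-855, -567)) = 1/(944/1 + (83328 - 3*(-567)²)) = 1/(944*1 + (83328 - 3*321489)) = 1/(944 + (83328 - 964467)) = 1/(944 - 881139) = 1/(-880195) = -1/880195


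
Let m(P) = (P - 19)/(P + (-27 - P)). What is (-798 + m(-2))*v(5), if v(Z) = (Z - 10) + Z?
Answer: 0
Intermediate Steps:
m(P) = 19/27 - P/27 (m(P) = (-19 + P)/(-27) = (-19 + P)*(-1/27) = 19/27 - P/27)
v(Z) = -10 + 2*Z (v(Z) = (-10 + Z) + Z = -10 + 2*Z)
(-798 + m(-2))*v(5) = (-798 + (19/27 - 1/27*(-2)))*(-10 + 2*5) = (-798 + (19/27 + 2/27))*(-10 + 10) = (-798 + 7/9)*0 = -7175/9*0 = 0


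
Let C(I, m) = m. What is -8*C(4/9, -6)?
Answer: 48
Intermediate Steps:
-8*C(4/9, -6) = -8*(-6) = 48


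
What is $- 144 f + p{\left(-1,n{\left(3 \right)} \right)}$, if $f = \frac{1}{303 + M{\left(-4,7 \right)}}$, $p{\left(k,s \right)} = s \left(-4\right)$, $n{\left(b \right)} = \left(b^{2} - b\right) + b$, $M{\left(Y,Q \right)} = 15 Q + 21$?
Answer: $- \frac{5196}{143} \approx -36.336$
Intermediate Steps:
$M{\left(Y,Q \right)} = 21 + 15 Q$
$n{\left(b \right)} = b^{2}$
$p{\left(k,s \right)} = - 4 s$
$f = \frac{1}{429}$ ($f = \frac{1}{303 + \left(21 + 15 \cdot 7\right)} = \frac{1}{303 + \left(21 + 105\right)} = \frac{1}{303 + 126} = \frac{1}{429} \approx 0.002331$)
$- 144 f + p{\left(-1,n{\left(3 \right)} \right)} = \left(-144\right) \frac{1}{429} - 4 \cdot 3^{2} = - \frac{48}{143} - 36 = - \frac{5196}{143}$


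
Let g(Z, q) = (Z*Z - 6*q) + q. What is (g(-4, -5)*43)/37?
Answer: 1763/37 ≈ 47.649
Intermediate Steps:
g(Z, q) = Z² - 5*q (g(Z, q) = (Z² - 6*q) + q = Z² - 5*q)
(g(-4, -5)*43)/37 = (((-4)² - 5*(-5))*43)/37 = ((16 + 25)*43)*(1/37) = (41*43)*(1/37) = 1763*(1/37) = 1763/37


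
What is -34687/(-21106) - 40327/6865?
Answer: -613015407/144892690 ≈ -4.2308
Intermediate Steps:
-34687/(-21106) - 40327/6865 = -34687*(-1/21106) - 40327*1/6865 = 34687/21106 - 40327/6865 = -613015407/144892690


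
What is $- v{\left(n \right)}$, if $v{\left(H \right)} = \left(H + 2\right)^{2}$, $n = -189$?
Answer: $-34969$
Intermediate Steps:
$v{\left(H \right)} = \left(2 + H\right)^{2}$
$- v{\left(n \right)} = - \left(2 - 189\right)^{2} = - \left(-187\right)^{2} = \left(-1\right) 34969 = -34969$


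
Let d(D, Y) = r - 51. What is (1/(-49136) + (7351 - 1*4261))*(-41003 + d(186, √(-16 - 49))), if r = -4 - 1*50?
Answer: -1560359366203/12284 ≈ -1.2702e+8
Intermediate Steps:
r = -54 (r = -4 - 50 = -54)
d(D, Y) = -105 (d(D, Y) = -54 - 51 = -105)
(1/(-49136) + (7351 - 1*4261))*(-41003 + d(186, √(-16 - 49))) = (1/(-49136) + (7351 - 1*4261))*(-41003 - 105) = (-1/49136 + (7351 - 4261))*(-41108) = (-1/49136 + 3090)*(-41108) = (151830239/49136)*(-41108) = -1560359366203/12284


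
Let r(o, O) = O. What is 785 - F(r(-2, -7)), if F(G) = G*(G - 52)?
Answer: 372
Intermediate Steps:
F(G) = G*(-52 + G)
785 - F(r(-2, -7)) = 785 - (-7)*(-52 - 7) = 785 - (-7)*(-59) = 785 - 1*413 = 785 - 413 = 372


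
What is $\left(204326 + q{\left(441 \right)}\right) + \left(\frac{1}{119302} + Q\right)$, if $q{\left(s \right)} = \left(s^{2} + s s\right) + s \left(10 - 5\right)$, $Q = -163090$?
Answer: $\frac{51586542707}{119302} \approx 4.324 \cdot 10^{5}$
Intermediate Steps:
$q{\left(s \right)} = 2 s^{2} + 5 s$ ($q{\left(s \right)} = \left(s^{2} + s^{2}\right) + s 5 = 2 s^{2} + 5 s$)
$\left(204326 + q{\left(441 \right)}\right) + \left(\frac{1}{119302} + Q\right) = \left(204326 + 441 \left(5 + 2 \cdot 441\right)\right) - \left(163090 - \frac{1}{119302}\right) = \left(204326 + 441 \left(5 + 882\right)\right) + \left(\frac{1}{119302} - 163090\right) = \left(204326 + 441 \cdot 887\right) - \frac{19456963179}{119302} = \left(204326 + 391167\right) - \frac{19456963179}{119302} = 595493 - \frac{19456963179}{119302} = \frac{51586542707}{119302}$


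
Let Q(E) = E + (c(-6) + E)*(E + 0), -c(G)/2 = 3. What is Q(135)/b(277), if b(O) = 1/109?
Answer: 1912950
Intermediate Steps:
c(G) = -6 (c(G) = -2*3 = -6)
Q(E) = E + E*(-6 + E) (Q(E) = E + (-6 + E)*(E + 0) = E + (-6 + E)*E = E + E*(-6 + E))
b(O) = 1/109
Q(135)/b(277) = (135*(-5 + 135))/(1/109) = (135*130)*109 = 17550*109 = 1912950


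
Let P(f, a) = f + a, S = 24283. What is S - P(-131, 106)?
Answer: 24308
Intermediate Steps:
P(f, a) = a + f
S - P(-131, 106) = 24283 - (106 - 131) = 24283 - 1*(-25) = 24283 + 25 = 24308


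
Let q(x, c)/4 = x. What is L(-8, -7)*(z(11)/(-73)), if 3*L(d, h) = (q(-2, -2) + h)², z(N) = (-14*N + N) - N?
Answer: 11550/73 ≈ 158.22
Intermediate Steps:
q(x, c) = 4*x
z(N) = -14*N (z(N) = -13*N - N = -14*N)
L(d, h) = (-8 + h)²/3 (L(d, h) = (4*(-2) + h)²/3 = (-8 + h)²/3)
L(-8, -7)*(z(11)/(-73)) = ((-8 - 7)²/3)*(-14*11/(-73)) = ((⅓)*(-15)²)*(-154*(-1/73)) = ((⅓)*225)*(154/73) = 75*(154/73) = 11550/73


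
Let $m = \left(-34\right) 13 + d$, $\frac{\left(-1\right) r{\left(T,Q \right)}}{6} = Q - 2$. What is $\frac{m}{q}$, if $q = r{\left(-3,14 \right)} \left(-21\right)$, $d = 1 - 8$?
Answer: $- \frac{449}{1512} \approx -0.29696$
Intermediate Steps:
$d = -7$ ($d = 1 - 8 = -7$)
$r{\left(T,Q \right)} = 12 - 6 Q$ ($r{\left(T,Q \right)} = - 6 \left(Q - 2\right) = - 6 \left(-2 + Q\right) = 12 - 6 Q$)
$q = 1512$ ($q = \left(12 - 84\right) \left(-21\right) = \left(-72\right) \left(-21\right) = 1512$)
$m = -449$ ($m = \left(-34\right) 13 - 7 = -442 - 7 = -449$)
$\frac{m}{q} = - \frac{449}{1512}$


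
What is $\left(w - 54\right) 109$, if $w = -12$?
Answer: $-7194$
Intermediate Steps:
$\left(w - 54\right) 109 = \left(-12 - 54\right) 109 = \left(-66\right) 109 = -7194$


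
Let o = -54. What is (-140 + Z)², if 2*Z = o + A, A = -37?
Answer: 137641/4 ≈ 34410.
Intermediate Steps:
Z = -91/2 (Z = (-54 - 37)/2 = (½)*(-91) = -91/2 ≈ -45.500)
(-140 + Z)² = (-140 - 91/2)² = (-371/2)² = 137641/4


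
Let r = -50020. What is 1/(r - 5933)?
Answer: -1/55953 ≈ -1.7872e-5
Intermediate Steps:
1/(r - 5933) = 1/(-50020 - 5933) = 1/(-55953) = -1/55953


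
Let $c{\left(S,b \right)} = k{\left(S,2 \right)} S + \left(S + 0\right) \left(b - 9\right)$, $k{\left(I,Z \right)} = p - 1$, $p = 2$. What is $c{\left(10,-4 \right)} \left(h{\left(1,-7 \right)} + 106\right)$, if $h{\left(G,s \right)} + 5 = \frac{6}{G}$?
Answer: $-12840$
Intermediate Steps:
$k{\left(I,Z \right)} = 1$ ($k{\left(I,Z \right)} = 2 - 1 = 1$)
$c{\left(S,b \right)} = S + S \left(-9 + b\right)$ ($c{\left(S,b \right)} = 1 S + \left(S + 0\right) \left(b - 9\right) = S + S \left(-9 + b\right)$)
$h{\left(G,s \right)} = -5 + \frac{6}{G}$
$c{\left(10,-4 \right)} \left(h{\left(1,-7 \right)} + 106\right) = 10 \left(-8 - 4\right) \left(\left(-5 + \frac{6}{1}\right) + 106\right) = 10 \left(-12\right) \left(\left(-5 + 6 \cdot 1\right) + 106\right) = - 120 \left(\left(-5 + 6\right) + 106\right) = - 120 \left(1 + 106\right) = \left(-120\right) 107 = -12840$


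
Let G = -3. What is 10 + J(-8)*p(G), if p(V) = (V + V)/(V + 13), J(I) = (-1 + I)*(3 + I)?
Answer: -17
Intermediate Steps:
p(V) = 2*V/(13 + V) (p(V) = (2*V)/(13 + V) = 2*V/(13 + V))
10 + J(-8)*p(G) = 10 + (-3 + (-8)² + 2*(-8))*(2*(-3)/(13 - 3)) = 10 + (-3 + 64 - 16)*(2*(-3)/10) = 10 + 45*(2*(-3)*(⅒)) = 10 + 45*(-⅗) = 10 - 27 = -17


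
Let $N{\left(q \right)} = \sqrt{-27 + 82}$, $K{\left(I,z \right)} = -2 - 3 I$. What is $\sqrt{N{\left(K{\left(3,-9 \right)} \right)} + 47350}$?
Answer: $\sqrt{47350 + \sqrt{55}} \approx 217.62$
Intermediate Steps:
$N{\left(q \right)} = \sqrt{55}$
$\sqrt{N{\left(K{\left(3,-9 \right)} \right)} + 47350} = \sqrt{\sqrt{55} + 47350} = \sqrt{47350 + \sqrt{55}}$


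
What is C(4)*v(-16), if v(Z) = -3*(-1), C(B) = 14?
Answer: 42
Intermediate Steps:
v(Z) = 3
C(4)*v(-16) = 14*3 = 42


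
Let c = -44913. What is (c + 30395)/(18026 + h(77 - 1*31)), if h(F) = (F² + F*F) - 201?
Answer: -2074/3151 ≈ -0.65820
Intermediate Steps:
h(F) = -201 + 2*F² (h(F) = (F² + F²) - 201 = 2*F² - 201 = -201 + 2*F²)
(c + 30395)/(18026 + h(77 - 1*31)) = (-44913 + 30395)/(18026 + (-201 + 2*(77 - 1*31)²)) = -14518/(18026 + (-201 + 2*(77 - 31)²)) = -14518/(18026 + (-201 + 2*46²)) = -14518/(18026 + (-201 + 2*2116)) = -14518/(18026 + (-201 + 4232)) = -14518/(18026 + 4031) = -14518/22057 = -14518*1/22057 = -2074/3151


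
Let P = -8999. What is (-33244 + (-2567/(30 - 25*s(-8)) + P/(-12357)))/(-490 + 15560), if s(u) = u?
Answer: -94512755489/42830597700 ≈ -2.2067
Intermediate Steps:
(-33244 + (-2567/(30 - 25*s(-8)) + P/(-12357)))/(-490 + 15560) = (-33244 + (-2567/(30 - 25*(-8)) - 8999/(-12357)))/(-490 + 15560) = (-33244 + (-2567/(30 + 200) - 8999*(-1/12357)))/15070 = (-33244 + (-2567/230 + 8999/12357))*(1/15070) = (-33244 - 29650649/2842110)*(1/15070) = -94512755489/2842110*1/15070 = -94512755489/42830597700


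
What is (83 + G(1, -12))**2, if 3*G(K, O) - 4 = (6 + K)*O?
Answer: 28561/9 ≈ 3173.4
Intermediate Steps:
G(K, O) = 4/3 + O*(6 + K)/3 (G(K, O) = 4/3 + ((6 + K)*O)/3 = 4/3 + (O*(6 + K))/3 = 4/3 + O*(6 + K)/3)
(83 + G(1, -12))**2 = (83 + (4/3 + 2*(-12) + (1/3)*1*(-12)))**2 = (83 + (4/3 - 24 - 4))**2 = (83 - 80/3)**2 = (169/3)**2 = 28561/9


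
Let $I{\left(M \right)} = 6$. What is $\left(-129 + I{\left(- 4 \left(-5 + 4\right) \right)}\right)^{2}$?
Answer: $15129$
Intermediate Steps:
$\left(-129 + I{\left(- 4 \left(-5 + 4\right) \right)}\right)^{2} = \left(-129 + 6\right)^{2} = \left(-123\right)^{2} = 15129$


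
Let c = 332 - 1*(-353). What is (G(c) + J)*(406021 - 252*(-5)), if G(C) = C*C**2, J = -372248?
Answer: 130756293111437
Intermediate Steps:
c = 685 (c = 332 + 353 = 685)
G(C) = C**3
(G(c) + J)*(406021 - 252*(-5)) = (685**3 - 372248)*(406021 - 252*(-5)) = (321419125 - 372248)*(406021 + 1260) = 321046877*407281 = 130756293111437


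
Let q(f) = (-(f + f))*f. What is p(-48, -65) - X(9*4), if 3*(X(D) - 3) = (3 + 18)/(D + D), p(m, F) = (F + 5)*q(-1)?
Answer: 8417/72 ≈ 116.90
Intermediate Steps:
q(f) = -2*f² (q(f) = (-2*f)*f = -2*f²)
p(m, F) = -10 - 2*F (p(m, F) = (F + 5)*(-2*(-1)²) = (5 + F)*(-2*1) = (5 + F)*(-2) = -10 - 2*F)
X(D) = 3 + 7/(2*D) (X(D) = 3 + ((3 + 18)/(D + D))/3 = 3 + (21/((2*D)))/3 = 3 + (21*(1/(2*D)))/3 = 3 + (21/(2*D))/3 = 3 + 7/(2*D))
p(-48, -65) - X(9*4) = (-10 - 2*(-65)) - (3 + 7/(2*((9*4)))) = (-10 + 130) - (3 + (7/2)/36) = 120 - (3 + (7/2)*(1/36)) = 120 - (3 + 7/72) = 120 - 1*223/72 = 120 - 223/72 = 8417/72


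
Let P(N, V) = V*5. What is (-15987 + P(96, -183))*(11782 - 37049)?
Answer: 427062834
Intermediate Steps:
P(N, V) = 5*V
(-15987 + P(96, -183))*(11782 - 37049) = (-15987 + 5*(-183))*(11782 - 37049) = (-15987 - 915)*(-25267) = -16902*(-25267) = 427062834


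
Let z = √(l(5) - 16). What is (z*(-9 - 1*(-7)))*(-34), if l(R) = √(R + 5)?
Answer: 68*√(-16 + √10) ≈ 243.64*I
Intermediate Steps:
l(R) = √(5 + R)
z = √(-16 + √10) (z = √(√(5 + 5) - 16) = √(√10 - 16) = √(-16 + √10) ≈ 3.583*I)
(z*(-9 - 1*(-7)))*(-34) = (√(-16 + √10)*(-9 - 1*(-7)))*(-34) = (√(-16 + √10)*(-9 + 7))*(-34) = (√(-16 + √10)*(-2))*(-34) = -2*√(-16 + √10)*(-34) = 68*√(-16 + √10)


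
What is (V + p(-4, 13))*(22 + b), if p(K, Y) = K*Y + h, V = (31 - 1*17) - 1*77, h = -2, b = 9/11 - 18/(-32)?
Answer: -481455/176 ≈ -2735.5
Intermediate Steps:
b = 243/176 (b = 9*(1/11) - 18*(-1/32) = 9/11 + 9/16 = 243/176 ≈ 1.3807)
V = -63 (V = (31 - 17) - 77 = 14 - 77 = -63)
p(K, Y) = -2 + K*Y (p(K, Y) = K*Y - 2 = -2 + K*Y)
(V + p(-4, 13))*(22 + b) = (-63 + (-2 - 4*13))*(22 + 243/176) = (-63 + (-2 - 52))*(4115/176) = (-63 - 54)*(4115/176) = -117*4115/176 = -481455/176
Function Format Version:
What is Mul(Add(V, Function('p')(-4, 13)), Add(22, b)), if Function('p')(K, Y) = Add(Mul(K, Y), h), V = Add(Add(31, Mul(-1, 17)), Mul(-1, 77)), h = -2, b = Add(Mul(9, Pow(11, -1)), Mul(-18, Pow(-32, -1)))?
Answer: Rational(-481455, 176) ≈ -2735.5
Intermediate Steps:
b = Rational(243, 176) (b = Add(Mul(9, Rational(1, 11)), Mul(-18, Rational(-1, 32))) = Add(Rational(9, 11), Rational(9, 16)) = Rational(243, 176) ≈ 1.3807)
V = -63 (V = Add(Add(31, -17), -77) = Add(14, -77) = -63)
Function('p')(K, Y) = Add(-2, Mul(K, Y)) (Function('p')(K, Y) = Add(Mul(K, Y), -2) = Add(-2, Mul(K, Y)))
Mul(Add(V, Function('p')(-4, 13)), Add(22, b)) = Mul(Add(-63, Add(-2, Mul(-4, 13))), Add(22, Rational(243, 176))) = Mul(Add(-63, Add(-2, -52)), Rational(4115, 176)) = Mul(Add(-63, -54), Rational(4115, 176)) = Mul(-117, Rational(4115, 176)) = Rational(-481455, 176)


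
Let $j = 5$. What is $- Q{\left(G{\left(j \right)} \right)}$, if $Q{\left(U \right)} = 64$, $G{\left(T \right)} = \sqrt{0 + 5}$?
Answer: $-64$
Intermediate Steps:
$G{\left(T \right)} = \sqrt{5}$
$- Q{\left(G{\left(j \right)} \right)} = \left(-1\right) 64 = -64$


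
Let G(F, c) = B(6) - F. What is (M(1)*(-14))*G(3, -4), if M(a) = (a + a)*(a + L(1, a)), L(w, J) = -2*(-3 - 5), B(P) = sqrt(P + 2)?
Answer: 1428 - 952*sqrt(2) ≈ 81.669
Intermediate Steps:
B(P) = sqrt(2 + P)
L(w, J) = 16 (L(w, J) = -2*(-8) = 16)
G(F, c) = -F + 2*sqrt(2) (G(F, c) = sqrt(2 + 6) - F = sqrt(8) - F = 2*sqrt(2) - F = -F + 2*sqrt(2))
M(a) = 2*a*(16 + a) (M(a) = (a + a)*(a + 16) = (2*a)*(16 + a) = 2*a*(16 + a))
(M(1)*(-14))*G(3, -4) = ((2*1*(16 + 1))*(-14))*(-1*3 + 2*sqrt(2)) = ((2*1*17)*(-14))*(-3 + 2*sqrt(2)) = (34*(-14))*(-3 + 2*sqrt(2)) = -476*(-3 + 2*sqrt(2)) = 1428 - 952*sqrt(2)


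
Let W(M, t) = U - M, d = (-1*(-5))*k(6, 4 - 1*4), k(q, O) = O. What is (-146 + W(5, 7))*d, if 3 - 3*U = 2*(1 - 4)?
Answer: 0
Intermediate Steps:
U = 3 (U = 1 - 2*(1 - 4)/3 = 1 - 2*(-3)/3 = 1 - ⅓*(-6) = 1 + 2 = 3)
d = 0 (d = (-1*(-5))*(4 - 1*4) = 5*(4 - 4) = 5*0 = 0)
W(M, t) = 3 - M
(-146 + W(5, 7))*d = (-146 + (3 - 1*5))*0 = (-146 + (3 - 5))*0 = (-146 - 2)*0 = -148*0 = 0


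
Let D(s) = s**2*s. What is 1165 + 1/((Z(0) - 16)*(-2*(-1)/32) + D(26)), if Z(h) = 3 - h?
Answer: 327601511/281203 ≈ 1165.0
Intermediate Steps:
D(s) = s**3
1165 + 1/((Z(0) - 16)*(-2*(-1)/32) + D(26)) = 1165 + 1/(((3 - 1*0) - 16)*(-2*(-1)/32) + 26**3) = 1165 + 1/(((3 + 0) - 16)*(2*(1/32)) + 17576) = 1165 + 1/((3 - 16)*(1/16) + 17576) = 1165 + 1/(-13*1/16 + 17576) = 1165 + 1/(-13/16 + 17576) = 1165 + 1/(281203/16) = 1165 + 16/281203 = 327601511/281203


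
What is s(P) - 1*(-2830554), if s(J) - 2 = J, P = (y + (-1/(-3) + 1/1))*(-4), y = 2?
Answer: 8491628/3 ≈ 2.8305e+6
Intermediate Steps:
P = -40/3 (P = (2 + (-1/(-3) + 1/1))*(-4) = (2 + (-1*(-1/3) + 1*1))*(-4) = (2 + (1/3 + 1))*(-4) = (2 + 4/3)*(-4) = (10/3)*(-4) = -40/3 ≈ -13.333)
s(J) = 2 + J
s(P) - 1*(-2830554) = (2 - 40/3) - 1*(-2830554) = -34/3 + 2830554 = 8491628/3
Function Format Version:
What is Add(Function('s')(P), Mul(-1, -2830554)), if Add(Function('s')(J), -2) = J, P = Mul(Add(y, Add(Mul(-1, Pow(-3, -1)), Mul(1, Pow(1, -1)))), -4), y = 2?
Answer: Rational(8491628, 3) ≈ 2.8305e+6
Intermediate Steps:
P = Rational(-40, 3) (P = Mul(Add(2, Add(Mul(-1, Pow(-3, -1)), Mul(1, Pow(1, -1)))), -4) = Mul(Add(2, Add(Mul(-1, Rational(-1, 3)), Mul(1, 1))), -4) = Mul(Add(2, Add(Rational(1, 3), 1)), -4) = Mul(Add(2, Rational(4, 3)), -4) = Mul(Rational(10, 3), -4) = Rational(-40, 3) ≈ -13.333)
Function('s')(J) = Add(2, J)
Add(Function('s')(P), Mul(-1, -2830554)) = Add(Add(2, Rational(-40, 3)), Mul(-1, -2830554)) = Add(Rational(-34, 3), 2830554) = Rational(8491628, 3)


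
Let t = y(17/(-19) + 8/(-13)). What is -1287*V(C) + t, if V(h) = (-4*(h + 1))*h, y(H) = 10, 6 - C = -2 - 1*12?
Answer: 2162170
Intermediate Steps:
C = 20 (C = 6 - (-2 - 1*12) = 6 - (-2 - 12) = 6 - 1*(-14) = 6 + 14 = 20)
V(h) = h*(-4 - 4*h) (V(h) = (-4*(1 + h))*h = (-4 - 4*h)*h = h*(-4 - 4*h))
t = 10
-1287*V(C) + t = -(-5148)*20*(1 + 20) + 10 = -(-5148)*20*21 + 10 = -1287*(-1680) + 10 = 2162160 + 10 = 2162170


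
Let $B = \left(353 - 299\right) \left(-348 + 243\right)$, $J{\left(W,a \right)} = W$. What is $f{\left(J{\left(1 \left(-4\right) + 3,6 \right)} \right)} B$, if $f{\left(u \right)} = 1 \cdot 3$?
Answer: $-17010$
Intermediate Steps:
$f{\left(u \right)} = 3$
$B = -5670$ ($B = 54 \left(-105\right) = -5670$)
$f{\left(J{\left(1 \left(-4\right) + 3,6 \right)} \right)} B = 3 \left(-5670\right) = -17010$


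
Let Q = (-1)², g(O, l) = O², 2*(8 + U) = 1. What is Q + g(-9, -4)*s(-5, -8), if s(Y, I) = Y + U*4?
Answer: -2834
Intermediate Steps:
U = -15/2 (U = -8 + (½)*1 = -8 + ½ = -15/2 ≈ -7.5000)
s(Y, I) = -30 + Y (s(Y, I) = Y - 15/2*4 = Y - 30 = -30 + Y)
Q = 1
Q + g(-9, -4)*s(-5, -8) = 1 + (-9)²*(-30 - 5) = 1 + 81*(-35) = 1 - 2835 = -2834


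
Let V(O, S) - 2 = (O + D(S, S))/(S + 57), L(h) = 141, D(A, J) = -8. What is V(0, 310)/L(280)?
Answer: 242/17249 ≈ 0.014030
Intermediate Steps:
V(O, S) = 2 + (-8 + O)/(57 + S) (V(O, S) = 2 + (O - 8)/(S + 57) = 2 + (-8 + O)/(57 + S))
V(0, 310)/L(280) = ((106 + 0 + 2*310)/(57 + 310))/141 = ((106 + 0 + 620)/367)*(1/141) = ((1/367)*726)*(1/141) = (726/367)*(1/141) = 242/17249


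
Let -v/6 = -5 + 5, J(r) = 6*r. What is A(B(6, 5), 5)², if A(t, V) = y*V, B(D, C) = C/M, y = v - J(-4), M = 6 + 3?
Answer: 14400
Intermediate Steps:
M = 9
v = 0 (v = -6*(-5 + 5) = -6*0 = 0)
y = 24 (y = 0 - 6*(-4) = 0 - 1*(-24) = 0 + 24 = 24)
B(D, C) = C/9
A(t, V) = 24*V
A(B(6, 5), 5)² = (24*5)² = 120² = 14400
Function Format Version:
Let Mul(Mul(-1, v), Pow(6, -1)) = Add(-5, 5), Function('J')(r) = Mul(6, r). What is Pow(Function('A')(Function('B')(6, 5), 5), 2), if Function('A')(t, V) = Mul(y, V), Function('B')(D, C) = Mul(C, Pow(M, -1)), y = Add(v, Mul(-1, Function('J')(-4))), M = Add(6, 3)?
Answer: 14400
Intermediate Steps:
M = 9
v = 0 (v = Mul(-6, Add(-5, 5)) = Mul(-6, 0) = 0)
y = 24 (y = Add(0, Mul(-1, Mul(6, -4))) = Add(0, Mul(-1, -24)) = Add(0, 24) = 24)
Function('B')(D, C) = Mul(Rational(1, 9), C) (Function('B')(D, C) = Mul(C, Pow(9, -1)) = Mul(C, Rational(1, 9)) = Mul(Rational(1, 9), C))
Function('A')(t, V) = Mul(24, V)
Pow(Function('A')(Function('B')(6, 5), 5), 2) = Pow(Mul(24, 5), 2) = Pow(120, 2) = 14400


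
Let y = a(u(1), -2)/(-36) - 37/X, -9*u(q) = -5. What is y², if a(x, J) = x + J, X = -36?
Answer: 29929/26244 ≈ 1.1404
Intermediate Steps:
u(q) = 5/9 (u(q) = -⅑*(-5) = 5/9)
a(x, J) = J + x
y = 173/162 (y = (-2 + 5/9)/(-36) - 37/(-36) = -13/9*(-1/36) - 37*(-1/36) = 13/324 + 37/36 = 173/162 ≈ 1.0679)
y² = (173/162)² = 29929/26244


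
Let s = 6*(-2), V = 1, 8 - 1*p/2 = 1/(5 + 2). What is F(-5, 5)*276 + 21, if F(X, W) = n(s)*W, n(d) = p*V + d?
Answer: 36027/7 ≈ 5146.7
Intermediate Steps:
p = 110/7 (p = 16 - 2/(5 + 2) = 16 - 2/7 = 110/7 ≈ 15.714)
s = -12
n(d) = 110/7 + d (n(d) = (110/7)*1 + d = 110/7 + d)
F(X, W) = 26*W/7 (F(X, W) = (110/7 - 12)*W = 26*W/7)
F(-5, 5)*276 + 21 = ((26/7)*5)*276 + 21 = (130/7)*276 + 21 = 35880/7 + 21 = 36027/7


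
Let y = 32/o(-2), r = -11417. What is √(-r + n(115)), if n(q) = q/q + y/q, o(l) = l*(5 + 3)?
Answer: 2*√37750705/115 ≈ 106.85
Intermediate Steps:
o(l) = 8*l (o(l) = l*8 = 8*l)
y = -2 (y = 32/((8*(-2))) = 32/(-16) = 32*(-1/16) = -2)
n(q) = 1 - 2/q (n(q) = q/q - 2/q = 1 - 2/q)
√(-r + n(115)) = √(-1*(-11417) + (-2 + 115)/115) = √(11417 + (1/115)*113) = √(11417 + 113/115) = √(1313068/115) = 2*√37750705/115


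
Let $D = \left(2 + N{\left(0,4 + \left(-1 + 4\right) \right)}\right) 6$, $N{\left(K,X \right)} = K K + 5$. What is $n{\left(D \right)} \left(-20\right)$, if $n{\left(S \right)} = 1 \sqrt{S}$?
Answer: $- 20 \sqrt{42} \approx -129.61$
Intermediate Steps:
$N{\left(K,X \right)} = 5 + K^{2}$ ($N{\left(K,X \right)} = K^{2} + 5 = 5 + K^{2}$)
$D = 42$ ($D = \left(2 + \left(5 + 0^{2}\right)\right) 6 = \left(2 + \left(5 + 0\right)\right) 6 = \left(2 + 5\right) 6 = 7 \cdot 6 = 42$)
$n{\left(S \right)} = \sqrt{S}$
$n{\left(D \right)} \left(-20\right) = \sqrt{42} \left(-20\right) = - 20 \sqrt{42}$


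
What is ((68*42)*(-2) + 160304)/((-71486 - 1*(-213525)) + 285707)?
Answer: 77296/213873 ≈ 0.36141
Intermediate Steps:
((68*42)*(-2) + 160304)/((-71486 - 1*(-213525)) + 285707) = (2856*(-2) + 160304)/((-71486 + 213525) + 285707) = (-5712 + 160304)/(142039 + 285707) = 154592/427746 = 154592*(1/427746) = 77296/213873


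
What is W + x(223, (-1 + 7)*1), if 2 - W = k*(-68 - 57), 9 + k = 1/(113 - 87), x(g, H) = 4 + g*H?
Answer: 5819/26 ≈ 223.81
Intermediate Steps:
x(g, H) = 4 + H*g
k = -233/26 (k = -9 + 1/(113 - 87) = -9 + 1/26 = -233/26 ≈ -8.9615)
W = -29073/26 (W = 2 - (-233)*(-68 - 57)/26 = 2 - (-233)*(-125)/26 = 2 - 1*29125/26 = 2 - 29125/26 = -29073/26 ≈ -1118.2)
W + x(223, (-1 + 7)*1) = -29073/26 + (4 + ((-1 + 7)*1)*223) = -29073/26 + (4 + (6*1)*223) = -29073/26 + (4 + 6*223) = -29073/26 + (4 + 1338) = -29073/26 + 1342 = 5819/26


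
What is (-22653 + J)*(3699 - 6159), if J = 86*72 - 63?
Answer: 40649040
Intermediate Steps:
J = 6129 (J = 6192 - 63 = 6129)
(-22653 + J)*(3699 - 6159) = (-22653 + 6129)*(3699 - 6159) = -16524*(-2460) = 40649040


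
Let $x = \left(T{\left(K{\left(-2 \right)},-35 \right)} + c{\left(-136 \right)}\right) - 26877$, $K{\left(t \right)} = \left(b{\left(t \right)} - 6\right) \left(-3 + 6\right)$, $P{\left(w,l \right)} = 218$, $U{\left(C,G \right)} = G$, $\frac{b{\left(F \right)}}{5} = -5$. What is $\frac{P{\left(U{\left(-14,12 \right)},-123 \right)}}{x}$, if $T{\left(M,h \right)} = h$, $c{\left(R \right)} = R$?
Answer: $- \frac{109}{13524} \approx -0.0080597$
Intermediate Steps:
$b{\left(F \right)} = -25$ ($b{\left(F \right)} = 5 \left(-5\right) = -25$)
$K{\left(t \right)} = -93$ ($K{\left(t \right)} = \left(-25 - 6\right) \left(-3 + 6\right) = \left(-31\right) 3 = -93$)
$x = -27048$ ($x = \left(-35 - 136\right) - 26877 = -171 - 26877 = -27048$)
$\frac{P{\left(U{\left(-14,12 \right)},-123 \right)}}{x} = \frac{218}{-27048} = 218 \left(- \frac{1}{27048}\right) = - \frac{109}{13524}$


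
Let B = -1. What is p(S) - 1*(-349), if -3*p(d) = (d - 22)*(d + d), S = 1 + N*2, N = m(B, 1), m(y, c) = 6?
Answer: 427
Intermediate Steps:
N = 6
S = 13 (S = 1 + 6*2 = 1 + 12 = 13)
p(d) = -2*d*(-22 + d)/3 (p(d) = -(d - 22)*(d + d)/3 = -(-22 + d)*2*d/3 = -2*d*(-22 + d)/3)
p(S) - 1*(-349) = (⅔)*13*(22 - 1*13) - 1*(-349) = (⅔)*13*(22 - 13) + 349 = (⅔)*13*9 + 349 = 78 + 349 = 427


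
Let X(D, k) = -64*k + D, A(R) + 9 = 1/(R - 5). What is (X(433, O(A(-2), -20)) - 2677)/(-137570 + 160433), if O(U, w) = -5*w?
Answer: -8644/22863 ≈ -0.37808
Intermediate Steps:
A(R) = -9 + 1/(-5 + R) (A(R) = -9 + 1/(R - 5) = -9 + 1/(-5 + R))
X(D, k) = D - 64*k
(X(433, O(A(-2), -20)) - 2677)/(-137570 + 160433) = ((433 - (-320)*(-20)) - 2677)/(-137570 + 160433) = ((433 - 64*100) - 2677)/22863 = ((433 - 6400) - 2677)*(1/22863) = (-5967 - 2677)*(1/22863) = -8644*1/22863 = -8644/22863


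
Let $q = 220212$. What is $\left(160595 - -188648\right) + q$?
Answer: $569455$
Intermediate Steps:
$\left(160595 - -188648\right) + q = \left(160595 - -188648\right) + 220212 = \left(160595 + 188648\right) + 220212 = 349243 + 220212 = 569455$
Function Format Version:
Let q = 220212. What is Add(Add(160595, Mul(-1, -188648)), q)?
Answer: 569455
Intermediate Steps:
Add(Add(160595, Mul(-1, -188648)), q) = Add(Add(160595, Mul(-1, -188648)), 220212) = Add(Add(160595, 188648), 220212) = Add(349243, 220212) = 569455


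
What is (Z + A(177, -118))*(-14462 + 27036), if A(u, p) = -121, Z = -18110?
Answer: -229236594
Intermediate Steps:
(Z + A(177, -118))*(-14462 + 27036) = (-18110 - 121)*(-14462 + 27036) = -18231*12574 = -229236594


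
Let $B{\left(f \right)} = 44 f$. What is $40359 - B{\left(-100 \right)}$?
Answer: $44759$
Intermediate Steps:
$40359 - B{\left(-100 \right)} = 40359 - 44 \left(-100\right) = 40359 - -4400 = 40359 + 4400 = 44759$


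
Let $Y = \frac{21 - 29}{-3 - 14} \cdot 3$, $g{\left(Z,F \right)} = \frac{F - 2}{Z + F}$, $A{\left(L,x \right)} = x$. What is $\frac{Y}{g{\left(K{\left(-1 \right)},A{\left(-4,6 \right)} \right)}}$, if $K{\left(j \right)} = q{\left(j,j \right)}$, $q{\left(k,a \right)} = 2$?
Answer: $\frac{48}{17} \approx 2.8235$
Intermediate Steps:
$K{\left(j \right)} = 2$
$g{\left(Z,F \right)} = \frac{-2 + F}{F + Z}$
$Y = \frac{24}{17}$ ($Y = - \frac{8}{-17} \cdot 3 = \left(-8\right) \left(- \frac{1}{17}\right) 3 = \frac{8}{17} \cdot 3 = \frac{24}{17} \approx 1.4118$)
$\frac{Y}{g{\left(K{\left(-1 \right)},A{\left(-4,6 \right)} \right)}} = \frac{24}{17 \frac{-2 + 6}{6 + 2}} = \frac{24}{17 \cdot \frac{1}{8} \cdot 4} = \frac{24 \frac{1}{\frac{1}{2}}}{17} = \frac{24}{17} \cdot 2 = \frac{48}{17}$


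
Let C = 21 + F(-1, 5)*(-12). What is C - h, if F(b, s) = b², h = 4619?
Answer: -4610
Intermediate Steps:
C = 9 (C = 21 + (-1)²*(-12) = 21 + 1*(-12) = 21 - 12 = 9)
C - h = 9 - 1*4619 = 9 - 4619 = -4610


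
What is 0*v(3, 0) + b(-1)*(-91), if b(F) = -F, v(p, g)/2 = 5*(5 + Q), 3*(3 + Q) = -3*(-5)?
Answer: -91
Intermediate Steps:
Q = 2 (Q = -3 + (-3*(-5))/3 = -3 + (1/3)*15 = -3 + 5 = 2)
v(p, g) = 70 (v(p, g) = 2*(5*(5 + 2)) = 2*(5*7) = 2*35 = 70)
0*v(3, 0) + b(-1)*(-91) = 0*70 - 1*(-1)*(-91) = 0 + 1*(-91) = 0 - 91 = -91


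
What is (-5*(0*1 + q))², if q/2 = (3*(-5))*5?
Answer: 562500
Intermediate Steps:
q = -150 (q = 2*((3*(-5))*5) = 2*(-15*5) = 2*(-75) = -150)
(-5*(0*1 + q))² = (-5*(0*1 - 150))² = (-5*(0 - 150))² = (-5*(-150))² = 750² = 562500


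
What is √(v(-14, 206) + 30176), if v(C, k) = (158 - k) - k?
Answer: √29922 ≈ 172.98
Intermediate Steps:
v(C, k) = 158 - 2*k
√(v(-14, 206) + 30176) = √((158 - 2*206) + 30176) = √((158 - 412) + 30176) = √(-254 + 30176) = √29922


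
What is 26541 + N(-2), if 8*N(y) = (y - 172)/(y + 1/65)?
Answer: 4566937/172 ≈ 26552.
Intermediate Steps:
N(y) = (-172 + y)/(8*(1/65 + y)) (N(y) = ((y - 172)/(y + 1/65))/8 = ((-172 + y)/(y + 1/65))/8 = ((-172 + y)/(1/65 + y))/8 = (-172 + y)/(8*(1/65 + y)))
26541 + N(-2) = 26541 + 65*(-172 - 2)/(8*(1 + 65*(-2))) = 26541 + (65/8)*(-174)/(1 - 130) = 26541 + (65/8)*(-174)/(-129) = 26541 + (65/8)*(-1/129)*(-174) = 26541 + 1885/172 = 4566937/172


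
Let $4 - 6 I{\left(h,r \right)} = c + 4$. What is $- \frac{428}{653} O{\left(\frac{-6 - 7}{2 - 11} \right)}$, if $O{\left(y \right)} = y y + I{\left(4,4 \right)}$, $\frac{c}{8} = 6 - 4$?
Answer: $\frac{20116}{52893} \approx 0.38031$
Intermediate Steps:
$c = 16$ ($c = 8 \left(6 - 4\right) = 8 \cdot 2 = 16$)
$I{\left(h,r \right)} = - \frac{8}{3}$ ($I{\left(h,r \right)} = \frac{2}{3} - \frac{16 + 4}{6} = \frac{2}{3} - \frac{10}{3} = - \frac{8}{3}$)
$O{\left(y \right)} = - \frac{8}{3} + y^{2}$ ($O{\left(y \right)} = y y - \frac{8}{3} = y^{2} - \frac{8}{3} = - \frac{8}{3} + y^{2}$)
$- \frac{428}{653} O{\left(\frac{-6 - 7}{2 - 11} \right)} = - \frac{428}{653} \left(- \frac{8}{3} + \left(\frac{-6 - 7}{2 - 11}\right)^{2}\right) = \left(-428\right) \frac{1}{653} \left(- \frac{8}{3} + \left(- \frac{13}{-9}\right)^{2}\right) = - \frac{428 \left(- \frac{8}{3} + \left(\left(-13\right) \left(- \frac{1}{9}\right)\right)^{2}\right)}{653} = - \frac{428 \left(- \frac{8}{3} + \left(\frac{13}{9}\right)^{2}\right)}{653} = - \frac{428 \left(- \frac{8}{3} + \frac{169}{81}\right)}{653} = \left(- \frac{428}{653}\right) \left(- \frac{47}{81}\right) = \frac{20116}{52893}$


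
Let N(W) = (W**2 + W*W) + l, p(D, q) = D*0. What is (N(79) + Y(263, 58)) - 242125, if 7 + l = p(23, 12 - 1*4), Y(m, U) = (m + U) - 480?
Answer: -229809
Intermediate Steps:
p(D, q) = 0
Y(m, U) = -480 + U + m (Y(m, U) = (U + m) - 480 = -480 + U + m)
l = -7 (l = -7 + 0 = -7)
N(W) = -7 + 2*W**2 (N(W) = (W**2 + W*W) - 7 = (W**2 + W**2) - 7 = 2*W**2 - 7 = -7 + 2*W**2)
(N(79) + Y(263, 58)) - 242125 = ((-7 + 2*79**2) + (-480 + 58 + 263)) - 242125 = ((-7 + 2*6241) - 159) - 242125 = ((-7 + 12482) - 159) - 242125 = (12475 - 159) - 242125 = 12316 - 242125 = -229809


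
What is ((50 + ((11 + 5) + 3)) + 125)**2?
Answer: 37636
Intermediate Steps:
((50 + ((11 + 5) + 3)) + 125)**2 = ((50 + (16 + 3)) + 125)**2 = ((50 + 19) + 125)**2 = (69 + 125)**2 = 194**2 = 37636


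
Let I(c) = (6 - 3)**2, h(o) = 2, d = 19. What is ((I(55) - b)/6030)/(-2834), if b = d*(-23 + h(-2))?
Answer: -34/1424085 ≈ -2.3875e-5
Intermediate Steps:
b = -399 (b = 19*(-23 + 2) = 19*(-21) = -399)
I(c) = 9 (I(c) = 3**2 = 9)
((I(55) - b)/6030)/(-2834) = ((9 - 1*(-399))/6030)/(-2834) = ((9 + 399)*(1/6030))*(-1/2834) = (408*(1/6030))*(-1/2834) = (68/1005)*(-1/2834) = -34/1424085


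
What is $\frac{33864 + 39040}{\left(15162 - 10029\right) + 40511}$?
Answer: $\frac{18226}{11411} \approx 1.5972$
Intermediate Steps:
$\frac{33864 + 39040}{\left(15162 - 10029\right) + 40511} = \frac{72904}{\left(15162 - 10029\right) + 40511} = \frac{72904}{5133 + 40511} = \frac{72904}{45644} = 72904 \cdot \frac{1}{45644} = \frac{18226}{11411}$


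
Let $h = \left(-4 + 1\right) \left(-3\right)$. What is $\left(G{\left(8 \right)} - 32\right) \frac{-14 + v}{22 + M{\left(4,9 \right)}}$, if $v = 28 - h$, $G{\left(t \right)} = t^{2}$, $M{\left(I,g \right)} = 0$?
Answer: $\frac{80}{11} \approx 7.2727$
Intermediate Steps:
$h = 9$ ($h = \left(-3\right) \left(-3\right) = 9$)
$v = 19$ ($v = 28 - 9 = 19$)
$\left(G{\left(8 \right)} - 32\right) \frac{-14 + v}{22 + M{\left(4,9 \right)}} = \left(8^{2} - 32\right) \frac{-14 + 19}{22 + 0} = \left(64 - 32\right) \frac{5}{22} = 32 \cdot 5 \cdot \frac{1}{22} = 32 \cdot \frac{5}{22} = \frac{80}{11}$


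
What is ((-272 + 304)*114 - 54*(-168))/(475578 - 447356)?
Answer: 6360/14111 ≈ 0.45071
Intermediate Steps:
((-272 + 304)*114 - 54*(-168))/(475578 - 447356) = (32*114 + 9072)/28222 = (3648 + 9072)*(1/28222) = 12720*(1/28222) = 6360/14111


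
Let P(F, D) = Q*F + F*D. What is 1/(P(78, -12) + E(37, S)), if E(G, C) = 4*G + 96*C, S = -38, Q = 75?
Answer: 1/1414 ≈ 0.00070721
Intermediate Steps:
P(F, D) = 75*F + D*F (P(F, D) = 75*F + F*D = 75*F + D*F)
1/(P(78, -12) + E(37, S)) = 1/(78*(75 - 12) + (4*37 + 96*(-38))) = 1/(78*63 + (148 - 3648)) = 1/(4914 - 3500) = 1/1414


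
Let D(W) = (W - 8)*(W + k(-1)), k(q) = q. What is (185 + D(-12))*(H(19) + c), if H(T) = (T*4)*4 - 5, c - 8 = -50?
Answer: 114365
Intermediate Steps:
c = -42 (c = 8 - 50 = -42)
H(T) = -5 + 16*T (H(T) = (4*T)*4 - 5 = 16*T - 5 = -5 + 16*T)
D(W) = (-1 + W)*(-8 + W) (D(W) = (W - 8)*(W - 1) = (-8 + W)*(-1 + W) = (-1 + W)*(-8 + W))
(185 + D(-12))*(H(19) + c) = (185 + (8 + (-12)**2 - 9*(-12)))*((-5 + 16*19) - 42) = (185 + (8 + 144 + 108))*((-5 + 304) - 42) = (185 + 260)*(299 - 42) = 445*257 = 114365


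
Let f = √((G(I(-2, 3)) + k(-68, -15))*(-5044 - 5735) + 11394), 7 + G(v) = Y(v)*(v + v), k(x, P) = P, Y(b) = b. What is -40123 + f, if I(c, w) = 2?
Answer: -40123 + 10*√1623 ≈ -39720.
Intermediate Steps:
G(v) = -7 + 2*v² (G(v) = -7 + v*(v + v) = -7 + v*(2*v) = -7 + 2*v²)
f = 10*√1623 (f = √(((-7 + 2*2²) - 15)*(-5044 - 5735) + 11394) = √(((-7 + 2*4) - 15)*(-10779) + 11394) = √(((-7 + 8) - 15)*(-10779) + 11394) = √((1 - 15)*(-10779) + 11394) = √(-14*(-10779) + 11394) = √(150906 + 11394) = √162300 = 10*√1623 ≈ 402.86)
-40123 + f = -40123 + 10*√1623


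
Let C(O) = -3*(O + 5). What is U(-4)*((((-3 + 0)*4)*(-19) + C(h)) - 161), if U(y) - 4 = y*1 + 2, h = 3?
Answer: 86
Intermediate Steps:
C(O) = -15 - 3*O (C(O) = -3*(5 + O) = -15 - 3*O)
U(y) = 6 + y (U(y) = 4 + (y*1 + 2) = 4 + (y + 2) = 4 + (2 + y) = 6 + y)
U(-4)*((((-3 + 0)*4)*(-19) + C(h)) - 161) = (6 - 4)*((((-3 + 0)*4)*(-19) + (-15 - 3*3)) - 161) = 2*((-3*4*(-19) + (-15 - 9)) - 161) = 2*((-12*(-19) - 24) - 161) = 2*((228 - 24) - 161) = 2*(204 - 161) = 2*43 = 86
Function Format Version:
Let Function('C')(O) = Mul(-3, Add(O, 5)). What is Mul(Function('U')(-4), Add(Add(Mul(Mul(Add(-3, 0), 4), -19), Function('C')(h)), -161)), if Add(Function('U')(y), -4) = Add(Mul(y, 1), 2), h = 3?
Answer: 86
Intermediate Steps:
Function('C')(O) = Add(-15, Mul(-3, O)) (Function('C')(O) = Mul(-3, Add(5, O)) = Add(-15, Mul(-3, O)))
Function('U')(y) = Add(6, y) (Function('U')(y) = Add(4, Add(Mul(y, 1), 2)) = Add(4, Add(y, 2)) = Add(4, Add(2, y)) = Add(6, y))
Mul(Function('U')(-4), Add(Add(Mul(Mul(Add(-3, 0), 4), -19), Function('C')(h)), -161)) = Mul(Add(6, -4), Add(Add(Mul(Mul(Add(-3, 0), 4), -19), Add(-15, Mul(-3, 3))), -161)) = Mul(2, Add(Add(Mul(Mul(-3, 4), -19), Add(-15, -9)), -161)) = Mul(2, Add(Add(Mul(-12, -19), -24), -161)) = Mul(2, Add(Add(228, -24), -161)) = Mul(2, Add(204, -161)) = Mul(2, 43) = 86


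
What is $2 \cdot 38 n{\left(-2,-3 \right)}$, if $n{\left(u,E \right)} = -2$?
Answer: $-152$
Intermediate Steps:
$2 \cdot 38 n{\left(-2,-3 \right)} = 2 \cdot 38 \left(-2\right) = 76 \left(-2\right) = -152$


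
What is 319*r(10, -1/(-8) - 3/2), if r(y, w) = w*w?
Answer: 38599/64 ≈ 603.11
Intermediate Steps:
r(y, w) = w²
319*r(10, -1/(-8) - 3/2) = 319*(-1/(-8) - 3/2)² = 319*(-1*(-⅛) - 3*½)² = 319*(⅛ - 3/2)² = 319*(-11/8)² = 319*(121/64) = 38599/64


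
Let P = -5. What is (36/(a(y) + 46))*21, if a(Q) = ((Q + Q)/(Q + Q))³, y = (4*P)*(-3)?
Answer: 756/47 ≈ 16.085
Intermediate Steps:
y = 60 (y = (4*(-5))*(-3) = -20*(-3) = 60)
a(Q) = 1 (a(Q) = ((2*Q)/((2*Q)))³ = ((2*Q)*(1/(2*Q)))³ = 1³ = 1)
(36/(a(y) + 46))*21 = (36/(1 + 46))*21 = (36/47)*21 = 756/47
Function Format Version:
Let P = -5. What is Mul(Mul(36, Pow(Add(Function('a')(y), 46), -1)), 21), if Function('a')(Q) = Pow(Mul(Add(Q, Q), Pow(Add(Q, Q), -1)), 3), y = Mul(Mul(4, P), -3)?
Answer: Rational(756, 47) ≈ 16.085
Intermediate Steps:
y = 60 (y = Mul(Mul(4, -5), -3) = Mul(-20, -3) = 60)
Function('a')(Q) = 1 (Function('a')(Q) = Pow(Mul(Mul(2, Q), Pow(Mul(2, Q), -1)), 3) = Pow(Mul(Mul(2, Q), Mul(Rational(1, 2), Pow(Q, -1))), 3) = Pow(1, 3) = 1)
Mul(Mul(36, Pow(Add(Function('a')(y), 46), -1)), 21) = Mul(Mul(36, Pow(Add(1, 46), -1)), 21) = Mul(Mul(36, Pow(47, -1)), 21) = Mul(Mul(36, Rational(1, 47)), 21) = Mul(Rational(36, 47), 21) = Rational(756, 47)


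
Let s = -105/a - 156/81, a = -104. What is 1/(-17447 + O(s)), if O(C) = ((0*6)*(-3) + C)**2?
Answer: -7884864/137560601879 ≈ -5.7319e-5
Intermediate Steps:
s = -2573/2808 (s = -105/(-104) - 156/81 = -105*(-1/104) - 156*1/81 = 105/104 - 52/27 = -2573/2808 ≈ -0.91631)
O(C) = C**2 (O(C) = (0*(-3) + C)**2 = (0 + C)**2 = C**2)
1/(-17447 + O(s)) = 1/(-17447 + (-2573/2808)**2) = 1/(-17447 + 6620329/7884864) = 1/(-137560601879/7884864) = -7884864/137560601879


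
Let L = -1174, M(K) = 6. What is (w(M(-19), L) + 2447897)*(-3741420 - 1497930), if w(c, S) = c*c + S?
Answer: -12819426766650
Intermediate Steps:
w(c, S) = S + c² (w(c, S) = c² + S = S + c²)
(w(M(-19), L) + 2447897)*(-3741420 - 1497930) = ((-1174 + 6²) + 2447897)*(-3741420 - 1497930) = ((-1174 + 36) + 2447897)*(-5239350) = (-1138 + 2447897)*(-5239350) = 2446759*(-5239350) = -12819426766650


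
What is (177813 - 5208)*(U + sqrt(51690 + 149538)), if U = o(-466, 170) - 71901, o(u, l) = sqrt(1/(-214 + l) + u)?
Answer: -12410472105 + 345210*sqrt(50307) + 172605*I*sqrt(225555)/22 ≈ -1.2333e+10 + 3.7261e+6*I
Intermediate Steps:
o(u, l) = sqrt(u + 1/(-214 + l))
U = -71901 + I*sqrt(225555)/22 (U = sqrt((1 - 466*(-214 + 170))/(-214 + 170)) - 71901 = sqrt((1 - 466*(-44))/(-44)) - 71901 = sqrt(-(1 + 20504)/44) - 71901 = sqrt(-1/44*20505) - 71901 = sqrt(-20505/44) - 71901 = I*sqrt(225555)/22 - 71901 = -71901 + I*sqrt(225555)/22 ≈ -71901.0 + 21.588*I)
(177813 - 5208)*(U + sqrt(51690 + 149538)) = (177813 - 5208)*((-71901 + I*sqrt(225555)/22) + sqrt(51690 + 149538)) = 172605*((-71901 + I*sqrt(225555)/22) + sqrt(201228)) = 172605*((-71901 + I*sqrt(225555)/22) + 2*sqrt(50307)) = 172605*(-71901 + 2*sqrt(50307) + I*sqrt(225555)/22) = -12410472105 + 345210*sqrt(50307) + 172605*I*sqrt(225555)/22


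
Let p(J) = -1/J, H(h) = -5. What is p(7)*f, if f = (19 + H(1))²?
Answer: -28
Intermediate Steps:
f = 196 (f = (19 - 5)² = 14² = 196)
p(7)*f = -1/7*196 = -1*⅐*196 = -⅐*196 = -28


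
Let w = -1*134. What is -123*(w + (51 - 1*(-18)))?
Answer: 7995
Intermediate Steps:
w = -134
-123*(w + (51 - 1*(-18))) = -123*(-134 + (51 - 1*(-18))) = -123*(-134 + (51 + 18)) = -123*(-134 + 69) = -123*(-65) = 7995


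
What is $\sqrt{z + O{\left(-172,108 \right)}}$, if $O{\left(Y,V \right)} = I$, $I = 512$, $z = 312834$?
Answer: $\sqrt{313346} \approx 559.77$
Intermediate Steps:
$O{\left(Y,V \right)} = 512$
$\sqrt{z + O{\left(-172,108 \right)}} = \sqrt{312834 + 512} = \sqrt{313346}$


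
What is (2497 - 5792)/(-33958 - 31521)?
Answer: 3295/65479 ≈ 0.050321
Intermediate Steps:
(2497 - 5792)/(-33958 - 31521) = -3295/(-65479) = -3295*(-1/65479) = 3295/65479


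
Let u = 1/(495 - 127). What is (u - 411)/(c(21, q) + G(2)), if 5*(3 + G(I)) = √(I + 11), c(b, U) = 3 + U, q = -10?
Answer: 18905875/457608 + 756235*√13/915216 ≈ 44.294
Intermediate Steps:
G(I) = -3 + √(11 + I)/5 (G(I) = -3 + √(I + 11)/5 = -3 + √(11 + I)/5)
u = 1/368 ≈ 0.0027174
(u - 411)/(c(21, q) + G(2)) = (1/368 - 411)/((3 - 10) + (-3 + √(11 + 2)/5)) = -151247/(368*(-7 + (-3 + √13/5))) = -151247/(368*(-10 + √13/5))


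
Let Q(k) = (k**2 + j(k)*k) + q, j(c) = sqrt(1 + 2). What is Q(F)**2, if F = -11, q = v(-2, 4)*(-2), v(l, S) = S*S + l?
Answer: 9012 - 2046*sqrt(3) ≈ 5468.2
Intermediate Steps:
v(l, S) = l + S**2 (v(l, S) = S**2 + l = l + S**2)
j(c) = sqrt(3)
q = -28 (q = (-2 + 4**2)*(-2) = (-2 + 16)*(-2) = 14*(-2) = -28)
Q(k) = -28 + k**2 + k*sqrt(3) (Q(k) = (k**2 + sqrt(3)*k) - 28 = (k**2 + k*sqrt(3)) - 28 = -28 + k**2 + k*sqrt(3))
Q(F)**2 = (-28 + (-11)**2 - 11*sqrt(3))**2 = (-28 + 121 - 11*sqrt(3))**2 = (93 - 11*sqrt(3))**2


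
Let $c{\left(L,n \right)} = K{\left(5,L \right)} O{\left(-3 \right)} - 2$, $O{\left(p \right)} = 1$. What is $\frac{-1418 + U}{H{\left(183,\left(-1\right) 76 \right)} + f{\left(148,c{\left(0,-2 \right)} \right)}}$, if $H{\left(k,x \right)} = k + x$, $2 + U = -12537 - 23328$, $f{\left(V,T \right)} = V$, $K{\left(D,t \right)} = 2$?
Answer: $- \frac{7457}{51} \approx -146.22$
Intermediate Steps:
$c{\left(L,n \right)} = 0$ ($c{\left(L,n \right)} = 2 \cdot 1 - 2 = 2 - 2 = 0$)
$U = -35867$ ($U = -2 - 35865 = -35867$)
$\frac{-1418 + U}{H{\left(183,\left(-1\right) 76 \right)} + f{\left(148,c{\left(0,-2 \right)} \right)}} = \frac{-1418 - 35867}{\left(183 - 76\right) + 148} = - \frac{37285}{\left(183 - 76\right) + 148} = - \frac{37285}{107 + 148} = - \frac{37285}{255} = \left(-37285\right) \frac{1}{255} = - \frac{7457}{51}$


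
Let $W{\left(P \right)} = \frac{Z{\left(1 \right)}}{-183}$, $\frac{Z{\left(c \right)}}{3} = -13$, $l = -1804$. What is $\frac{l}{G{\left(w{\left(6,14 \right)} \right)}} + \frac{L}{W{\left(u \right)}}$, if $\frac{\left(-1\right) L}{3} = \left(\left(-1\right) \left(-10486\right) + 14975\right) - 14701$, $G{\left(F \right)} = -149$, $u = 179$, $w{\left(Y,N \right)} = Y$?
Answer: $- \frac{293369468}{1937} \approx -1.5146 \cdot 10^{5}$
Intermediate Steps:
$Z{\left(c \right)} = -39$ ($Z{\left(c \right)} = 3 \left(-13\right) = -39$)
$W{\left(P \right)} = \frac{13}{61}$ ($W{\left(P \right)} = - \frac{39}{-183} = \left(-39\right) \left(- \frac{1}{183}\right) = \frac{13}{61}$)
$L = -32280$ ($L = - 3 \left(\left(\left(-1\right) \left(-10486\right) + 14975\right) - 14701\right) = - 3 \left(\left(10486 + 14975\right) - 14701\right) = - 3 \left(25461 - 14701\right) = \left(-3\right) 10760 = -32280$)
$\frac{l}{G{\left(w{\left(6,14 \right)} \right)}} + \frac{L}{W{\left(u \right)}} = - \frac{1804}{-149} - \frac{32280}{\frac{13}{61}} = \left(-1804\right) \left(- \frac{1}{149}\right) - \frac{1969080}{13} = \frac{1804}{149} - \frac{1969080}{13} = - \frac{293369468}{1937}$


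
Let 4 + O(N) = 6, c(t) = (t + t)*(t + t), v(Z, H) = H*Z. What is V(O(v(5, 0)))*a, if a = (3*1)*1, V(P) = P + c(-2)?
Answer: 54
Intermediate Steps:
c(t) = 4*t² (c(t) = (2*t)*(2*t) = 4*t²)
O(N) = 2 (O(N) = -4 + 6 = 2)
V(P) = 16 + P (V(P) = P + 4*(-2)² = P + 4*4 = P + 16 = 16 + P)
a = 3 (a = 3*1 = 3)
V(O(v(5, 0)))*a = (16 + 2)*3 = 18*3 = 54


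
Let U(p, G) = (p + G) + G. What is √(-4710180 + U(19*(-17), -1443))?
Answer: I*√4713389 ≈ 2171.0*I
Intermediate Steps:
U(p, G) = p + 2*G (U(p, G) = (G + p) + G = p + 2*G)
√(-4710180 + U(19*(-17), -1443)) = √(-4710180 + (19*(-17) + 2*(-1443))) = √(-4710180 + (-323 - 2886)) = √(-4710180 - 3209) = √(-4713389) = I*√4713389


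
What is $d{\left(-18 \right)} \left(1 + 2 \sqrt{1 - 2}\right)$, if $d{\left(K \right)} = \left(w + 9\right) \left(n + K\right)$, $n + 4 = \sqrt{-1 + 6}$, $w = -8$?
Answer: $- \left(1 + 2 i\right) \left(22 - \sqrt{5}\right) \approx -19.764 - 39.528 i$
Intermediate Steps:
$n = -4 + \sqrt{5}$ ($n = -4 + \sqrt{-1 + 6} = -4 + \sqrt{5} \approx -1.7639$)
$d{\left(K \right)} = -4 + K + \sqrt{5}$ ($d{\left(K \right)} = \left(-8 + 9\right) \left(\left(-4 + \sqrt{5}\right) + K\right) = 1 \left(-4 + K + \sqrt{5}\right) = -4 + K + \sqrt{5}$)
$d{\left(-18 \right)} \left(1 + 2 \sqrt{1 - 2}\right) = \left(-4 - 18 + \sqrt{5}\right) \left(1 + 2 \sqrt{1 - 2}\right) = \left(-22 + \sqrt{5}\right) \left(1 + 2 \sqrt{-1}\right) = \left(-22 + \sqrt{5}\right) \left(1 + 2 i\right) = \left(1 + 2 i\right) \left(-22 + \sqrt{5}\right)$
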